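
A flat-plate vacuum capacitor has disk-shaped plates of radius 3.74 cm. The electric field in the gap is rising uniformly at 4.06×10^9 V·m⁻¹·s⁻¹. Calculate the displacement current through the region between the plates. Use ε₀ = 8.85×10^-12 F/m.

I_d = ε₀ A (dE/dt) = (8.85×10^-12)(4.394×10^-3 m²)(4.06×10^9) = 1.58×10^-4 A.

1.58×10^-4 A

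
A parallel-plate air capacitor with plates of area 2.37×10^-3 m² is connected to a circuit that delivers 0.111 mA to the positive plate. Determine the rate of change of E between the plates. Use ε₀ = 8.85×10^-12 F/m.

By continuity, I_d in the gap equals the 0.111 mA flowing in the wire.
Since I_d = ε₀ A dE/dt, dE/dt = I_d/(ε₀A) = (1.11×10^-4)/((8.85×10^-12)(2.37×10^-3)) = 5.29×10^9 V/(m·s).

5.29×10^9 V/(m·s)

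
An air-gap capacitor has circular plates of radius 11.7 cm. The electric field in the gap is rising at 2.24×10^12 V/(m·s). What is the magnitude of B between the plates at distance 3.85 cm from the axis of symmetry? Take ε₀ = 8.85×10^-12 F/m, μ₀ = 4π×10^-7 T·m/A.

I_d = ε₀ dΦ_E/dt = ε₀ πR² (dE/dt) = (8.85×10^-12)(0.04301)(2.24×10^12) = 0.8526 A through the full plate area.
∮B·dl = μ₀ I_d,enc with I_d,enc = I_d r²/R² = 0.09232 A; so B = μ₀ I_d,enc/(2πr) = 4.80×10^-7 T.

4.80×10^-7 T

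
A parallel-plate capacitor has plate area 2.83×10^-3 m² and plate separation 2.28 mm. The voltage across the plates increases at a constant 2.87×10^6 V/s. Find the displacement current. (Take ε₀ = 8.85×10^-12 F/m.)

3.15×10^-5 A

C = ε₀A/d = (8.85×10^-12)(2.83×10^-3)/(2.28×10^-3) = 1.098×10^-11 F.
I_d = C dV/dt = (1.098×10^-11)(2.87×10^6) = 3.15×10^-5 A.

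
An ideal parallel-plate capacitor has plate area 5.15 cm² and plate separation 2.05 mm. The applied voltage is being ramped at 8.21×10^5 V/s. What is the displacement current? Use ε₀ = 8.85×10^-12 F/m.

C = ε₀A/d = (8.85×10^-12)(5.15×10^-4)/(2.05×10^-3) = 2.223×10^-12 F.
I_d = C dV/dt = (2.223×10^-12)(8.21×10^5) = 1.83×10^-6 A.

1.83×10^-6 A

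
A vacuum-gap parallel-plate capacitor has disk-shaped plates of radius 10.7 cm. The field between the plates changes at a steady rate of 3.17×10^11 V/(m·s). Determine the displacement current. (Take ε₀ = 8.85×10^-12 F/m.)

The displacement current is ε₀ times dΦ_E/dt = ε₀ A dE/dt = (8.85×10^-12)(0.03597)(3.17×10^11) = 0.101 A.

0.101 A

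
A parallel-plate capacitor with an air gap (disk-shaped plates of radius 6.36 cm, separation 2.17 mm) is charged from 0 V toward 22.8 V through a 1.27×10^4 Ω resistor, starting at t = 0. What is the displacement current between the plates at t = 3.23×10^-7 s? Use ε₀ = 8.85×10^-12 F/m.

C = ε₀A/d = (8.85×10^-12)(0.01271)/(2.17×10^-3) = 5.184×10^-11 F and τ = RC = 6.584×10^-7 s. I_d in the gap equals the RC charging current.
I_d(t) = (V₀/R) e^(−t/τ) = 1.795×10^-3 · e^(−0.4906) = 1.10×10^-3 A.

1.10×10^-3 A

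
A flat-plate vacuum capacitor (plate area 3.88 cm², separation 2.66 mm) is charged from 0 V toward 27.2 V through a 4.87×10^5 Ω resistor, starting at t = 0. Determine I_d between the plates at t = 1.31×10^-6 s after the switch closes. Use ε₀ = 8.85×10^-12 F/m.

6.95×10^-6 A

C = ε₀A/d = (8.85×10^-12)(3.88×10^-4)/(2.66×10^-3) = 1.291×10^-12 F, so τ = RC = 6.287×10^-7 s.
The conduction current is I(t) = (V₀/R) e^(−t/τ), and the displacement current between the plates equals it.
t/τ = 2.084; I_d = (27.2/4.87×10^5) · e^(−2.084) = (5.585×10^-5)(0.1244) = 6.95×10^-6 A.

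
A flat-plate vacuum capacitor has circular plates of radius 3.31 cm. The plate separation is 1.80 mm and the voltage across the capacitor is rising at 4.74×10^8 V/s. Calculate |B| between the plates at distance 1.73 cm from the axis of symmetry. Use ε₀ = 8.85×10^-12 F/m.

2.53×10^-8 T

I_d = C dV/dt with C = ε₀πR²/d = 1.692×10^-11 F, so I_d = (1.692×10^-11)(4.74×10^8) = 8.020×10^-3 A.
∮B·dl = μ₀ I_d,enc with I_d,enc = I_d r²/R² = 2.191×10^-3 A; so B = μ₀ I_d,enc/(2πr) = 2.53×10^-8 T.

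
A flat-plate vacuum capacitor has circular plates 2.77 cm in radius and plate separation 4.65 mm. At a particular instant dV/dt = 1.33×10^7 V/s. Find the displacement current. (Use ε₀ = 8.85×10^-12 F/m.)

E = V/d so dE/dt = (dV/dt)/d = 2.860×10^9 V/(m·s), and I_d = ε₀ A dE/dt = (8.85×10^-12)(2.411×10^-3)(2.860×10^9) = 6.10×10^-5 A.

6.10×10^-5 A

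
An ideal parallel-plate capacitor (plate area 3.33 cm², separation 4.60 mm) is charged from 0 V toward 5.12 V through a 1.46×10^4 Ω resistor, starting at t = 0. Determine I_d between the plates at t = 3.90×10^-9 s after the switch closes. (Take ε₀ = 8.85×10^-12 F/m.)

2.31×10^-4 A

C = ε₀A/d = (8.85×10^-12)(3.33×10^-4)/(4.60×10^-3) = 6.407×10^-13 F, so τ = RC = 9.354×10^-9 s.
The conduction current is I(t) = (V₀/R) e^(−t/τ), and the displacement current between the plates equals it.
t/τ = 0.4169; I_d = (5.12/1.46×10^4) · e^(−0.4169) = (3.507×10^-4)(0.6591) = 2.31×10^-4 A.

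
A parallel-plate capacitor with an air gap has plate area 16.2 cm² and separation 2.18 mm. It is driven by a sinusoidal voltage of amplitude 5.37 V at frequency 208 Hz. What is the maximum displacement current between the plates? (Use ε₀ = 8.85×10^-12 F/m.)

4.62×10^-8 A

The displacement current equals the conduction current C dV/dt, which peaks at C V₀ ω.
With C = ε₀A/d = (8.85×10^-12)(1.62×10^-3)/(2.18×10^-3) = 6.577×10^-12 F and ω = 2πf = 1307 rad/s, I_d,max = (6.577×10^-12)(5.37)(1307) = 4.62×10^-8 A.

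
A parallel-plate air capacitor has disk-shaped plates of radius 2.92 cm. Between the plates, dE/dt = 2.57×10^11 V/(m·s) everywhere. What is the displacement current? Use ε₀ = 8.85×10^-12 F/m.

With a uniform field, Φ_E = EA, so I_d = ε₀ A dE/dt = 6.09×10^-3 A.

6.09×10^-3 A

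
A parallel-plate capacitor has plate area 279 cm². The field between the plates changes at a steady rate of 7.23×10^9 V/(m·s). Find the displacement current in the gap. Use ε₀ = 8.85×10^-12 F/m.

1.79×10^-3 A

The displacement current is ε₀ times dΦ_E/dt = ε₀ A dE/dt = (8.85×10^-12)(0.0279)(7.23×10^9) = 1.79×10^-3 A.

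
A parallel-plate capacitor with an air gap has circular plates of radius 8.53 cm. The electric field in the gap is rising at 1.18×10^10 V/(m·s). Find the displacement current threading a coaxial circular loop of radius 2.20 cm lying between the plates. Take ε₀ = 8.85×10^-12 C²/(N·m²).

Through the whole plate area (πR² = 0.02286 m²), I_d = ε₀ πR² dE/dt = 2.387×10^-3 A.
The field is uniform, so I_d,enc = I_d (r/R)² = (2.387×10^-3)(2.20/8.53)² = 1.59×10^-4 A.

1.59×10^-4 A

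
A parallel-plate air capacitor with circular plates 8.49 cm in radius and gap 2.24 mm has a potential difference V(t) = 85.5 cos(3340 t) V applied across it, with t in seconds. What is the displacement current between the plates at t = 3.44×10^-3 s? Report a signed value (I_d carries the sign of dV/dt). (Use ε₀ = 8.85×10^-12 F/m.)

dV/dt = (85.5)(3340)·−sin(11.4896) = 2.514×10^5 V/s.
I_d = C dV/dt with C = ε₀A/d = (8.85×10^-12)(0.02264)/(2.24×10^-3) = 8.945×10^-11 F, so I_d = (8.945×10^-11)(2.514×10^5) = 2.25×10^-5 A.

2.25×10^-5 A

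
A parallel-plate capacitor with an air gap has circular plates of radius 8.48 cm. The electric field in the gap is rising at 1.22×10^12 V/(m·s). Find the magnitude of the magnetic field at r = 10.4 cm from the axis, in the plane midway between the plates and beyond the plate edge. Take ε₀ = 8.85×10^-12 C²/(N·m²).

4.69×10^-7 T

I_d = ε₀ dΦ_E/dt = ε₀ πR² (dE/dt) = (8.85×10^-12)(0.02259)(1.22×10^12) = 0.2439 A through the full plate area.
With r > R the enclosed displacement current is the full I_d; B = μ₀ I_d / (2πr) = 4.69×10^-7 T.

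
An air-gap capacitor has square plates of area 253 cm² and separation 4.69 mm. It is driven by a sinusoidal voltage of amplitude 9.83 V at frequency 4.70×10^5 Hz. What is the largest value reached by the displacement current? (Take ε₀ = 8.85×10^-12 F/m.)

The displacement current equals the conduction current C dV/dt, which peaks at C V₀ ω.
With C = ε₀A/d = (8.85×10^-12)(0.0253)/(4.69×10^-3) = 4.774×10^-11 F and ω = 2πf = 2.953×10^6 rad/s, I_d,max = (4.774×10^-11)(9.83)(2.953×10^6) = 1.39×10^-3 A.

1.39×10^-3 A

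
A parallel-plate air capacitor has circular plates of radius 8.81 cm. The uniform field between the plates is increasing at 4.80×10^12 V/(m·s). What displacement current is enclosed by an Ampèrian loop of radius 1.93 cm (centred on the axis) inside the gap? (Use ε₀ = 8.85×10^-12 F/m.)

0.0497 A

Through the whole plate area (πR² = 0.02438 m²), I_d = ε₀ πR² dE/dt = 1.036 A.
The field is uniform, so I_d,enc = I_d (r/R)² = (1.036)(1.93/8.81)² = 0.0497 A.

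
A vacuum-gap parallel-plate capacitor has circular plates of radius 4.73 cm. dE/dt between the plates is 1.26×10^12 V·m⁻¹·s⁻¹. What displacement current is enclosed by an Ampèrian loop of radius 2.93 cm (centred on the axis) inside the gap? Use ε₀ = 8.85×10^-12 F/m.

Through the whole plate area (πR² = 7.029×10^-3 m²), I_d = ε₀ πR² dE/dt = 0.07838 A.
Since J_d is uniform, the enclosed fraction is (r/R)² = 0.3837, giving I_d,enc = 0.0301 A.

0.0301 A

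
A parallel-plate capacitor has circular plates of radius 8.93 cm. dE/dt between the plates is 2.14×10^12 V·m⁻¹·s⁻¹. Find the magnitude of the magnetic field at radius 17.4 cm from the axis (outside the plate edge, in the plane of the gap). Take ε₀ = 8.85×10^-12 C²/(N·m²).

5.45×10^-7 T

Through the whole plate area (πR² = 0.02505 m²), I_d = ε₀ πR² dE/dt = 0.4744 A.
Outside the plates the loop encloses all of I_d, so B·2πr = μ₀ I_d and B = 5.45×10^-7 T.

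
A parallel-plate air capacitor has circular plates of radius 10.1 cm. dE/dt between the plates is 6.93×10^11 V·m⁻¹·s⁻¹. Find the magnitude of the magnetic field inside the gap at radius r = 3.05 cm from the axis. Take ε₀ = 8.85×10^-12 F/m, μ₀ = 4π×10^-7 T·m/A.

1.18×10^-7 T

I_d = ε₀ dΦ_E/dt = ε₀ πR² (dE/dt) = (8.85×10^-12)(0.03205)(6.93×10^11) = 0.1966 A through the full plate area.
An Ampèrian loop of radius r encloses a fraction (r/R)² of I_d. Then B·2πr = μ₀ I_d (r/R)², giving B = μ₀ I_d r/(2πR²) = 1.18×10^-7 T.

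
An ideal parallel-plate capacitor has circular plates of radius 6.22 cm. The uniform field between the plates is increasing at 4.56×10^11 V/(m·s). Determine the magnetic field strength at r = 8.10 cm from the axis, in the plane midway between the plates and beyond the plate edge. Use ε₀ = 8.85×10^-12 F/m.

1.21×10^-7 T

Total displacement current: I_d = ε₀(πR²)(dE/dt) = (8.85×10^-12)(0.01215)(4.56×10^11) = 0.04903 A.
Outside the plates the loop encloses all of I_d, so B·2πr = μ₀ I_d and B = 1.21×10^-7 T.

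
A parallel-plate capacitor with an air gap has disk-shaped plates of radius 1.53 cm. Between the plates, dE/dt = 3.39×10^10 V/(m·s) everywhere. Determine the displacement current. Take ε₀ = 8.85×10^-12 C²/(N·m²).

2.21×10^-4 A

The displacement current is ε₀ times dΦ_E/dt = ε₀ A dE/dt = (8.85×10^-12)(7.354×10^-4)(3.39×10^10) = 2.21×10^-4 A.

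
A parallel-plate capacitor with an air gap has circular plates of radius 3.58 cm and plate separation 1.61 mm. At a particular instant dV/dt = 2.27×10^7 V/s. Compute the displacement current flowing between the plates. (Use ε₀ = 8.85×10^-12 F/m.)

The field between the plates is E = V/d, so dE/dt = (2.27×10^7)/(1.61×10^-3 m) = 1.410×10^10 V/(m·s).
I_d = ε₀ A (dE/dt) = (8.85×10^-12)(4.026×10^-3)(1.410×10^10) = 5.02×10^-4 A.

5.02×10^-4 A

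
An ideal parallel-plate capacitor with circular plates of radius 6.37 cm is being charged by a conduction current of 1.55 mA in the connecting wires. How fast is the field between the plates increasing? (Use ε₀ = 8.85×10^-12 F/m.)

1.37×10^10 V/(m·s)

Charge continuity gives I_d = I = 1.55×10^-3 A between the plates.
Since I_d = ε₀ A dE/dt, dE/dt = I_d/(ε₀A) = (1.55×10^-3)/((8.85×10^-12)(0.01275)) = 1.37×10^10 V/(m·s).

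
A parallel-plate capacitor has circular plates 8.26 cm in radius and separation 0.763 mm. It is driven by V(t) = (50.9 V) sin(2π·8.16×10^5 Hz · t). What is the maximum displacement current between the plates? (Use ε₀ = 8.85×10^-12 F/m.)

The displacement current equals the conduction current C dV/dt, which peaks at C V₀ ω.
With C = ε₀A/d = (8.85×10^-12)(0.02143)/(7.63×10^-4) = 2.486×10^-10 F and ω = 2πf = 5.127×10^6 rad/s, I_d,max = (2.486×10^-10)(50.9)(5.127×10^6) = 0.0649 A.

0.0649 A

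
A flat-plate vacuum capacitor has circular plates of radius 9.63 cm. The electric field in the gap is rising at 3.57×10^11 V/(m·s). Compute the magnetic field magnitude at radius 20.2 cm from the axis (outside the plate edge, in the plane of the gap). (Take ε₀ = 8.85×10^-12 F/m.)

I_d = ε₀ dΦ_E/dt = ε₀ πR² (dE/dt) = (8.85×10^-12)(0.02913)(3.57×10^11) = 0.09203 A through the full plate area.
Outside the plates the loop encloses all of I_d, so B·2πr = μ₀ I_d and B = 9.11×10^-8 T.

9.11×10^-8 T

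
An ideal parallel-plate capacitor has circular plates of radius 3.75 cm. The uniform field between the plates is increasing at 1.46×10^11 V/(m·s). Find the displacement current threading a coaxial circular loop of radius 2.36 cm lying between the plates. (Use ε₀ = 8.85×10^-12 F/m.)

Total displacement current: I_d = ε₀(πR²)(dE/dt) = (8.85×10^-12)(4.418×10^-3)(1.46×10^11) = 5.708×10^-3 A.
Through an area πr² the displacement current is I_d·(πr²/πR²) = I_d (r/R)² = 2.26×10^-3 A.

2.26×10^-3 A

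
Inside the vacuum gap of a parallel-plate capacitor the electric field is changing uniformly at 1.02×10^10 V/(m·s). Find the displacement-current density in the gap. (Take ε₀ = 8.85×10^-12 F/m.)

J_d = ε₀ dE/dt = (8.85×10^-12)(1.02×10^10) = 0.0903 A/m².

0.0903 A/m²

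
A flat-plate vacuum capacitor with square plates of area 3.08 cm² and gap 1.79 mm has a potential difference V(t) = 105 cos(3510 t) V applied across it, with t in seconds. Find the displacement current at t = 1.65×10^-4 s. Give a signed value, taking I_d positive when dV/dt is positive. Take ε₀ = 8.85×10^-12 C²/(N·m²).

dE/dt = (V₀ω/d)·−sin(ωt) with ωt = 0.57915 rad: (105)(3510)(-0.5473)/(1.79×10^-3) = -1.127×10^8 V/(m·s).
I_d = ε₀ A dE/dt = (8.85×10^-12)(3.08×10^-4)(-1.127×10^8) = -3.07×10^-7 A.

-3.07×10^-7 A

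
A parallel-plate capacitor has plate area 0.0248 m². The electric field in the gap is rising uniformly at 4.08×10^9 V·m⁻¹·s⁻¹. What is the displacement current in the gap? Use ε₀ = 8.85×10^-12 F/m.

The displacement current is ε₀ times dΦ_E/dt = ε₀ A dE/dt = (8.85×10^-12)(0.0248)(4.08×10^9) = 8.95×10^-4 A.

8.95×10^-4 A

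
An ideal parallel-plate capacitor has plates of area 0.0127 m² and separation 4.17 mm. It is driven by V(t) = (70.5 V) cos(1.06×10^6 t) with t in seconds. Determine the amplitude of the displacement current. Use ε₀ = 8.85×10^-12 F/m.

(dE/dt)_max = V₀ω/d = 1.792×10^10 V/(m·s); ω = 1.06×10^6 rad/s.
I_d,max = ε₀ A (dE/dt)_max = (8.85×10^-12)(0.0127)(1.792×10^10) = 2.01×10^-3 A.

2.01×10^-3 A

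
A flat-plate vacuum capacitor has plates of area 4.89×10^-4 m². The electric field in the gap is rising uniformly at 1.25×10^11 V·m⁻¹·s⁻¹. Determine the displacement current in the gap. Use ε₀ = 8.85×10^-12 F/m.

5.41×10^-4 A

The displacement current is ε₀ times dΦ_E/dt = ε₀ A dE/dt = (8.85×10^-12)(4.89×10^-4)(1.25×10^11) = 5.41×10^-4 A.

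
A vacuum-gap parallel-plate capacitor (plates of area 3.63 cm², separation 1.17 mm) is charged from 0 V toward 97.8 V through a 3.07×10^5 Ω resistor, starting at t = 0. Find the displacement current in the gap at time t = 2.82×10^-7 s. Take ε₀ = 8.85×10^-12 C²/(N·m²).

C = ε₀A/d = (8.85×10^-12)(3.63×10^-4)/(1.17×10^-3) = 2.746×10^-12 F and τ = RC = 8.430×10^-7 s. I_d in the gap equals the RC charging current.
I_d(t) = (V₀/R) e^(−t/τ) = 3.186×10^-4 · e^(−0.3345) = 2.28×10^-4 A.

2.28×10^-4 A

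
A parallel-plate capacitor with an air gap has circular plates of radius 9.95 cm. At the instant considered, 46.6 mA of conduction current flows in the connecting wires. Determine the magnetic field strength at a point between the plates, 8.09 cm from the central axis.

Between the plates the displacement current equals the wire current: I_d = 46.6 mA = 0.0466 A.
∮B·dl = μ₀ I_d,enc with I_d,enc = I_d r²/R² = 0.03081 A; so B = μ₀ I_d,enc/(2πr) = 7.62×10^-8 T.

7.62×10^-8 T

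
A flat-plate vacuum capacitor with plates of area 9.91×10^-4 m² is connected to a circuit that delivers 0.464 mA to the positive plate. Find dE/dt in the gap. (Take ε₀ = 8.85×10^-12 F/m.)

Charge continuity gives I_d = I = 4.64×10^-4 A between the plates.
Then dE/dt = I_d/(ε₀A) = 5.29×10^10 V/(m·s).

5.29×10^10 V/(m·s)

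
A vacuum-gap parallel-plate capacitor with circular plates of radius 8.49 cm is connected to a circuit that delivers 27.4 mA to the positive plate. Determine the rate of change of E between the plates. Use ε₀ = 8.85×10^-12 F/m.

1.37×10^11 V/(m·s)

The displacement current between the plates equals the conduction current, I_d = 27.4 mA.
Inverting I_d = ε₀ A dE/dt gives dE/dt = 0.0274 / (8.85×10^-12 · 0.02264) = 1.37×10^11 V/(m·s).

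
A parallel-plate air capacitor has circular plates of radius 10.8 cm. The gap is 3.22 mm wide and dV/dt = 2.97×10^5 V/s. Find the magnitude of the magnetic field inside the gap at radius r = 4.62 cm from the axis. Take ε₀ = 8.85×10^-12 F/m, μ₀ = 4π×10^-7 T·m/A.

I_d = C dV/dt with C = ε₀πR²/d = 1.007×10^-10 F, so I_d = (1.007×10^-10)(2.97×10^5) = 2.991×10^-5 A.
∮B·dl = μ₀ I_d,enc with I_d,enc = I_d r²/R² = 5.473×10^-6 A; so B = μ₀ I_d,enc/(2πr) = 2.37×10^-11 T.

2.37×10^-11 T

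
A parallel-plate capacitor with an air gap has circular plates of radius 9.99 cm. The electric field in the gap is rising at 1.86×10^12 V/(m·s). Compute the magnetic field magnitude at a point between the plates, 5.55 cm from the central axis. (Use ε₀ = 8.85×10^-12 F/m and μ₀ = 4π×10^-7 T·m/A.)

5.74×10^-7 T

Total displacement current: I_d = ε₀(πR²)(dE/dt) = (8.85×10^-12)(0.03135)(1.86×10^12) = 0.5161 A.
∮B·dl = μ₀ I_d,enc with I_d,enc = I_d r²/R² = 0.1593 A; so B = μ₀ I_d,enc/(2πr) = 5.74×10^-7 T.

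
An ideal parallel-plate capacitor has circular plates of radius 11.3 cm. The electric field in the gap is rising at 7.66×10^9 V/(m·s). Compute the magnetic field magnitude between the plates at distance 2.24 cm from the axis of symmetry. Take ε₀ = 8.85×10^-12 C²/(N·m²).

9.54×10^-10 T

I_d = ε₀ dΦ_E/dt = ε₀ πR² (dE/dt) = (8.85×10^-12)(0.04011)(7.66×10^9) = 2.719×10^-3 A through the full plate area.
An Ampèrian loop of radius r encloses a fraction (r/R)² of I_d. Then B·2πr = μ₀ I_d (r/R)², giving B = μ₀ I_d r/(2πR²) = 9.54×10^-10 T.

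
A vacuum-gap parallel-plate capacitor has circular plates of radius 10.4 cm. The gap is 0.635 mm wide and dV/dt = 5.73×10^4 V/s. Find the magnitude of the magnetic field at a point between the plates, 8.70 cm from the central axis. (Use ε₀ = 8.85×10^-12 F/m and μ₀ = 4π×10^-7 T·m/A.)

With E = V/d, dE/dt = 9.024×10^7 V/(m·s) and πR² = 0.03398 m², giving I_d = ε₀ πR² dE/dt = 2.714×10^-5 A.
∮B·dl = μ₀ I_d,enc with I_d,enc = I_d r²/R² = 1.899×10^-5 A; so B = μ₀ I_d,enc/(2πr) = 4.37×10^-11 T.

4.37×10^-11 T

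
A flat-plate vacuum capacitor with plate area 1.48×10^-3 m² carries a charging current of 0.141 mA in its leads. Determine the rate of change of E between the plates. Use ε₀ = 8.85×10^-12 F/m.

1.08×10^10 V/(m·s)

Charge continuity gives I_d = I = 1.41×10^-4 A between the plates.
Since I_d = ε₀ A dE/dt, dE/dt = I_d/(ε₀A) = (1.41×10^-4)/((8.85×10^-12)(1.48×10^-3)) = 1.08×10^10 V/(m·s).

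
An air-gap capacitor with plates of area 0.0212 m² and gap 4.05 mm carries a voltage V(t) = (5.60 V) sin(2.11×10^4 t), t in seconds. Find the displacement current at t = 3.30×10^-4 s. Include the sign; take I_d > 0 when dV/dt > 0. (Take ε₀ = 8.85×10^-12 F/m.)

dV/dt = (5.60)(2.11×10^4)·cos(6.963) = 9.189×10^4 V/s.
I_d = C dV/dt with C = ε₀A/d = (8.85×10^-12)(0.0212)/(4.05×10^-3) = 4.633×10^-11 F, so I_d = (4.633×10^-11)(9.189×10^4) = 4.26×10^-6 A.

4.26×10^-6 A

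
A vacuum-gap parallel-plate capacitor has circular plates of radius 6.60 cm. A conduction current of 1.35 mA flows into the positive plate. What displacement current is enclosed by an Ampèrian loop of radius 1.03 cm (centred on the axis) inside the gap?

3.29×10^-5 A

No conduction current crosses the gap, so I_d there equals the 1.35×10^-3 A in the leads.
The field is uniform, so I_d,enc = I_d (r/R)² = (1.35×10^-3)(1.03/6.60)² = 3.29×10^-5 A.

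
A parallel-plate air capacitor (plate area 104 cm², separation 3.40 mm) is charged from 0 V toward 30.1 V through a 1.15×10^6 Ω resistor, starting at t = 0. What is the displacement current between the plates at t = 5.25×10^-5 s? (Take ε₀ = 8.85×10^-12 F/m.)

With C = ε₀A/d = (8.85×10^-12)(0.0104)/(3.40×10^-3) = 2.707×10^-11 F, the time constant is τ = RC = 3.113×10^-5 s, so t/τ = 1.686 and e^(−t/τ) = 0.1853.
I_d = I_cond = (V₀/R) e^(−t/τ) = (2.617×10^-5)(0.1853) = 4.85×10^-6 A.

4.85×10^-6 A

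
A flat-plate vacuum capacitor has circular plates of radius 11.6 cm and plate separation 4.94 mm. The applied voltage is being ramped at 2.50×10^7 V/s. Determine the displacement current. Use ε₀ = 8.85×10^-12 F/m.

1.89×10^-3 A

E = V/d so dE/dt = (dV/dt)/d = 5.061×10^9 V/(m·s), and I_d = ε₀ A dE/dt = (8.85×10^-12)(0.04227)(5.061×10^9) = 1.89×10^-3 A.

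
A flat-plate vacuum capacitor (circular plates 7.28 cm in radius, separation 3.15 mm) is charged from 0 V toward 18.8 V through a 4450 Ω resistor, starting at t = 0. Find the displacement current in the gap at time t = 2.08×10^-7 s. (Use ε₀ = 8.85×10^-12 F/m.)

1.56×10^-3 A

C = ε₀A/d = (8.85×10^-12)(0.01665)/(3.15×10^-3) = 4.678×10^-11 F, so τ = RC = 2.082×10^-7 s.
The conduction current is I(t) = (V₀/R) e^(−t/τ), and the displacement current between the plates equals it.
t/τ = 0.9990; I_d = (18.8/4450) · e^(−0.9990) = (4.225×10^-3)(0.3682) = 1.56×10^-3 A.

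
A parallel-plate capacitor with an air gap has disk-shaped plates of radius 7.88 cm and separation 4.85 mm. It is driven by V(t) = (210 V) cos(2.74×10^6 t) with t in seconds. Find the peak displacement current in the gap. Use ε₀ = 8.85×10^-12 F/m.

C = ε₀A/d = (8.85×10^-12)(0.01951)/(4.85×10^-3) = 3.560×10^-11 F; ω = 2.74×10^6 rad/s.
I_d = C dV/dt, so |I_d|_max = C V₀ ω = (3.560×10^-11)(210)(2.74×10^6) = 0.0205 A.

0.0205 A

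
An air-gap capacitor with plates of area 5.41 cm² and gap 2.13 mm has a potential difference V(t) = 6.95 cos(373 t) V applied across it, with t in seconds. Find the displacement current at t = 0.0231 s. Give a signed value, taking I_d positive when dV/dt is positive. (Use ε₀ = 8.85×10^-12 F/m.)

dE/dt = (V₀ω/d)·−sin(ωt) with ωt = 8.6163 rad: (6.95)(373)(-0.7232)/(2.13×10^-3) = -8.802×10^5 V/(m·s).
I_d = ε₀ A dE/dt = (8.85×10^-12)(5.41×10^-4)(-8.802×10^5) = -4.21×10^-9 A.

-4.21×10^-9 A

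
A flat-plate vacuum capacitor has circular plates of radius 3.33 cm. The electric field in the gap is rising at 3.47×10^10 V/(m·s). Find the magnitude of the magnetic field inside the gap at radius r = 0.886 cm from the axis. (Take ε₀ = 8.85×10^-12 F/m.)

1.71×10^-9 T

Through the whole plate area (πR² = 3.484×10^-3 m²), I_d = ε₀ πR² dE/dt = 1.070×10^-3 A.
An Ampèrian loop of radius r encloses a fraction (r/R)² of I_d. Then B·2πr = μ₀ I_d (r/R)², giving B = μ₀ I_d r/(2πR²) = 1.71×10^-9 T.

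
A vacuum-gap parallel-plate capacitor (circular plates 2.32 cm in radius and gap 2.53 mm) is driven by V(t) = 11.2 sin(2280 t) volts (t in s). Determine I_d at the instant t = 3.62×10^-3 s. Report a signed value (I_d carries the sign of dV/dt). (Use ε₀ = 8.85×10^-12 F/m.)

-5.88×10^-8 A

dE/dt = (V₀ω/d)·cos(ωt) with ωt = 8.2536 rad: (11.2)(2280)(-0.3891)/(2.53×10^-3) = -3.927×10^6 V/(m·s).
I_d = ε₀ A dE/dt = (8.85×10^-12)(1.691×10^-3)(-3.927×10^6) = -5.88×10^-8 A.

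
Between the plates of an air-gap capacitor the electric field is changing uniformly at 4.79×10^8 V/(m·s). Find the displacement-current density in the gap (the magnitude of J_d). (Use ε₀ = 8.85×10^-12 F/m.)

The displacement-current density is ε₀ ∂E/∂t = (8.85×10^-12)(4.79×10^8) = 4.24×10^-3 A/m².

4.24×10^-3 A/m²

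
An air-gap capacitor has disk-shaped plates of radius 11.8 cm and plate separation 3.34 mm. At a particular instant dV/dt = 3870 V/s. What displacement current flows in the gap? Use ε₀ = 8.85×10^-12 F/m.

The field between the plates is E = V/d, so dE/dt = (3870)/(3.34×10^-3 m) = 1.159×10^6 V/(m·s).
I_d = ε₀ A (dE/dt) = (8.85×10^-12)(0.04374)(1.159×10^6) = 4.49×10^-7 A.

4.49×10^-7 A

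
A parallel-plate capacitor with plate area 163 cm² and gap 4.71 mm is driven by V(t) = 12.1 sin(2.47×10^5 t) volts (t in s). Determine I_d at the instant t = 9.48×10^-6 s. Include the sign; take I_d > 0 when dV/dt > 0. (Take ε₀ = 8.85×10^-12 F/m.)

-6.38×10^-5 A

dE/dt = (V₀ω/d)·cos(ωt) with ωt = 2.34156 rad: (12.1)(2.47×10^5)(-0.6967)/(4.71×10^-3) = -4.421×10^8 V/(m·s).
I_d = ε₀ A dE/dt = (8.85×10^-12)(0.0163)(-4.421×10^8) = -6.38×10^-5 A.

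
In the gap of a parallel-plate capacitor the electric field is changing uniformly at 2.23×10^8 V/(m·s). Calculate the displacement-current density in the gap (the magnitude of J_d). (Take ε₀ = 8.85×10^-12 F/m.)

1.97×10^-3 A/m²

J_d = ε₀ ∂E/∂t, so J_d = 1.97×10^-3 A/m².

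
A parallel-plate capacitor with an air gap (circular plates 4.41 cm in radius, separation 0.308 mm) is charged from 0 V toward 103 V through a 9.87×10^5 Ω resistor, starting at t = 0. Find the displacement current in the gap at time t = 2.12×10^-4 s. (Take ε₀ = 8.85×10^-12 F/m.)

With C = ε₀A/d = (8.85×10^-12)(6.110×10^-3)/(3.08×10^-4) = 1.756×10^-10 F, the time constant is τ = RC = 1.733×10^-4 s, so t/τ = 1.223 and e^(−t/τ) = 0.2943.
I_d = I_cond = (V₀/R) e^(−t/τ) = (1.044×10^-4)(0.2943) = 3.07×10^-5 A.

3.07×10^-5 A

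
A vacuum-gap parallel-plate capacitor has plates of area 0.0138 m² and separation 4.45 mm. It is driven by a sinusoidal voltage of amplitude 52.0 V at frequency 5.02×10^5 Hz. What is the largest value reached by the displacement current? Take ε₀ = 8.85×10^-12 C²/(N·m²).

The displacement current equals the conduction current C dV/dt, which peaks at C V₀ ω.
With C = ε₀A/d = (8.85×10^-12)(0.0138)/(4.45×10^-3) = 2.744×10^-11 F and ω = 2πf = 3.154×10^6 rad/s, I_d,max = (2.744×10^-11)(52.0)(3.154×10^6) = 4.50×10^-3 A.

4.50×10^-3 A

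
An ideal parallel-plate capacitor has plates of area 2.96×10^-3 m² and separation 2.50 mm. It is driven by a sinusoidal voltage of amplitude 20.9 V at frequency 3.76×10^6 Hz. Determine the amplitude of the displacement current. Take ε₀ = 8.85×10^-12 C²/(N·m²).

C = ε₀A/d = (8.85×10^-12)(2.96×10^-3)/(2.50×10^-3) = 1.048×10^-11 F; ω = 2πf = 2.362×10^7 rad/s.
I_d = C dV/dt, so |I_d|_max = C V₀ ω = (1.048×10^-11)(20.9)(2.362×10^7) = 5.17×10^-3 A.

5.17×10^-3 A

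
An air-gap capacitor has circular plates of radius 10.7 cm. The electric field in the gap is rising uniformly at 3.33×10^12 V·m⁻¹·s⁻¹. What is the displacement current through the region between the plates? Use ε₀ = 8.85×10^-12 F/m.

1.06 A

I_d = ε₀ A (dE/dt) = (8.85×10^-12)(0.03597 m²)(3.33×10^12) = 1.06 A.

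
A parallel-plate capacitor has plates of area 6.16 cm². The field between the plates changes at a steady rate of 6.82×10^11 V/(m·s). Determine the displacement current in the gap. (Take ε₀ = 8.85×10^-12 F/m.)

I_d = ε₀ A (dE/dt) = (8.85×10^-12)(6.16×10^-4 m²)(6.82×10^11) = 3.72×10^-3 A.

3.72×10^-3 A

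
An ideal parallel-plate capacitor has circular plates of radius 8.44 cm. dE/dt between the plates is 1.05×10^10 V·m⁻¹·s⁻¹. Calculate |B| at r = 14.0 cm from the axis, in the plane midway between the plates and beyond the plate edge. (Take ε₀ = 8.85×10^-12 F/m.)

Total displacement current: I_d = ε₀(πR²)(dE/dt) = (8.85×10^-12)(0.02238)(1.05×10^10) = 2.080×10^-3 A.
With r > R the enclosed displacement current is the full I_d; B = μ₀ I_d / (2πr) = 2.97×10^-9 T.

2.97×10^-9 T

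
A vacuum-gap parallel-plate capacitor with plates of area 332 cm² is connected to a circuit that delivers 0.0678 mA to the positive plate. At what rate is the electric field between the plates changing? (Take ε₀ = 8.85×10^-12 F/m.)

The displacement current between the plates equals the conduction current, I_d = 0.0678 mA.
Then dE/dt = I_d/(ε₀A) = 2.31×10^8 V/(m·s).

2.31×10^8 V/(m·s)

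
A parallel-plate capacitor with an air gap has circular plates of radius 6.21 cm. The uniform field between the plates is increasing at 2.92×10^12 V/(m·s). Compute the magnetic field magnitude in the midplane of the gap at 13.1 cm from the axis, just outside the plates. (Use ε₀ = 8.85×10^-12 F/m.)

Through the whole plate area (πR² = 0.01212 m²), I_d = ε₀ πR² dE/dt = 0.3132 A.
For r ≥ R the full I_d is enclosed: B = μ₀ I_d/(2πr) = (4π×10^-7)(0.3132)/(2π·0.131) = 4.78×10^-7 T.

4.78×10^-7 T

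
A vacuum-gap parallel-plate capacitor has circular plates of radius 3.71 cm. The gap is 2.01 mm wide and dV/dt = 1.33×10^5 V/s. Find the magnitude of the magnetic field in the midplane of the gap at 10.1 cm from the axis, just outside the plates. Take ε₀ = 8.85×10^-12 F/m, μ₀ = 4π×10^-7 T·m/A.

dE/dt = (dV/dt)/d = 6.617×10^7 V/(m·s); I_d = ε₀(πR²)(dE/dt) = (8.85×10^-12)(4.324×10^-3)(6.617×10^7) = 2.532×10^-6 A.
With r > R the enclosed displacement current is the full I_d; B = μ₀ I_d / (2πr) = 5.01×10^-12 T.

5.01×10^-12 T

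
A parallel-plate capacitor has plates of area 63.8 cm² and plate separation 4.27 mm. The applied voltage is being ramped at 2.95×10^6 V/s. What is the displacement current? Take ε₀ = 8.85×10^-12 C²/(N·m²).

The field between the plates is E = V/d, so dE/dt = (2.95×10^6)/(4.27×10^-3 m) = 6.909×10^8 V/(m·s).
I_d = ε₀ A (dE/dt) = (8.85×10^-12)(6.38×10^-3)(6.909×10^8) = 3.90×10^-5 A.

3.90×10^-5 A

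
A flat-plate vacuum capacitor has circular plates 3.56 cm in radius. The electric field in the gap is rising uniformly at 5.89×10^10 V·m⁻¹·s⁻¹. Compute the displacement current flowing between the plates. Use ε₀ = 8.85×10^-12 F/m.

2.08×10^-3 A

I_d = ε₀ A (dE/dt) = (8.85×10^-12)(3.982×10^-3 m²)(5.89×10^10) = 2.08×10^-3 A.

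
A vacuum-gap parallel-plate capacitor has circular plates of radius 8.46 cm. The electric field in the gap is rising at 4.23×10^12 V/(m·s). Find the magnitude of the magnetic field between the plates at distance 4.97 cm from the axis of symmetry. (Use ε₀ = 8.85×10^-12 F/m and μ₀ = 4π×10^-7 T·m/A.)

1.17×10^-6 T

Through the whole plate area (πR² = 0.02248 m²), I_d = ε₀ πR² dE/dt = 0.8416 A.
For r < R the Ampère–Maxwell law gives B(2πr) = μ₀ I_d (r²/R²), so B = μ₀ I_d r/(2πR²) = (4π×10^-7)(0.8416)(0.0497)/(2π·0.0846²) = 1.17×10^-6 T.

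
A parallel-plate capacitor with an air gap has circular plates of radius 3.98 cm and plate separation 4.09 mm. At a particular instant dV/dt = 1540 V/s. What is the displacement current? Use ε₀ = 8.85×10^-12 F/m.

C = ε₀A/d = (8.85×10^-12)(4.976×10^-3)/(4.09×10^-3) = 1.077×10^-11 F.
I_d = C dV/dt = (1.077×10^-11)(1540) = 1.66×10^-8 A.

1.66×10^-8 A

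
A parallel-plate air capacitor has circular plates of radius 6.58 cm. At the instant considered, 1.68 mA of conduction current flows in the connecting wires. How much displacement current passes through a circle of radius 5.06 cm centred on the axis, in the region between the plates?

By continuity the displacement current in the gap matches the conduction current: I_d = 1.68×10^-3 A.
Through an area πr² the displacement current is I_d·(πr²/πR²) = I_d (r/R)² = 9.93×10^-4 A.

9.93×10^-4 A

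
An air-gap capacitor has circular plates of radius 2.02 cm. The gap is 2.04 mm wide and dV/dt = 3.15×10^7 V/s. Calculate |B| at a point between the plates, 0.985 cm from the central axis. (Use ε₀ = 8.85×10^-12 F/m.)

I_d = C dV/dt with C = ε₀πR²/d = 5.562×10^-12 F, so I_d = (5.562×10^-12)(3.15×10^7) = 1.752×10^-4 A.
∮B·dl = μ₀ I_d,enc with I_d,enc = I_d r²/R² = 4.166×10^-5 A; so B = μ₀ I_d,enc/(2πr) = 8.46×10^-10 T.

8.46×10^-10 T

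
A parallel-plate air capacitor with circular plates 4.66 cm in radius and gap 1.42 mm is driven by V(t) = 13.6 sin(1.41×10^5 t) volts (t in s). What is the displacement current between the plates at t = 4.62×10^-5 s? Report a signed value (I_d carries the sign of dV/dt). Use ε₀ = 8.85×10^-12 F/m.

7.94×10^-5 A

dV/dt = (13.6)(1.41×10^5)·cos(6.5142) = 1.867×10^6 V/s.
I_d = C dV/dt with C = ε₀A/d = (8.85×10^-12)(6.822×10^-3)/(1.42×10^-3) = 4.252×10^-11 F, so I_d = (4.252×10^-11)(1.867×10^6) = 7.94×10^-5 A.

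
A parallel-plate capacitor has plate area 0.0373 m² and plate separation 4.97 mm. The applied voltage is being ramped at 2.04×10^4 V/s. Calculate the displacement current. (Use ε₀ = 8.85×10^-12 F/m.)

The displacement current equals the charging current C dV/dt. With C = ε₀A/d = (8.85×10^-12)(0.0373)/(4.97×10^-3) = 6.642×10^-11 F, I_d = (6.642×10^-11)(2.04×10^4) = 1.35×10^-6 A.

1.35×10^-6 A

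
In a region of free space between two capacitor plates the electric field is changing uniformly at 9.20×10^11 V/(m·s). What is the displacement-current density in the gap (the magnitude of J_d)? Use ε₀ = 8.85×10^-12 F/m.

8.14 A/m²

The displacement-current density is ε₀ ∂E/∂t = (8.85×10^-12)(9.20×10^11) = 8.14 A/m².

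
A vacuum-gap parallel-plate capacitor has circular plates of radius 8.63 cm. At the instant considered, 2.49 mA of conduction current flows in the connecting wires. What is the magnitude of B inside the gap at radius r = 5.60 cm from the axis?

Between the plates the displacement current equals the wire current: I_d = 2.49 mA = 2.49×10^-3 A.
For r < R the Ampère–Maxwell law gives B(2πr) = μ₀ I_d (r²/R²), so B = μ₀ I_d r/(2πR²) = (4π×10^-7)(2.49×10^-3)(0.0560)/(2π·0.0863²) = 3.74×10^-9 T.

3.74×10^-9 T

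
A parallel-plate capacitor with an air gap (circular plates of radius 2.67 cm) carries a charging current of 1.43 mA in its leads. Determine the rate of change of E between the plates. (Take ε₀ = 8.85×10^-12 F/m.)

7.21×10^10 V/(m·s)

By continuity, I_d in the gap equals the 1.43 mA flowing in the wire.
Inverting I_d = ε₀ A dE/dt gives dE/dt = 1.43×10^-3 / (8.85×10^-12 · 2.240×10^-3) = 7.21×10^10 V/(m·s).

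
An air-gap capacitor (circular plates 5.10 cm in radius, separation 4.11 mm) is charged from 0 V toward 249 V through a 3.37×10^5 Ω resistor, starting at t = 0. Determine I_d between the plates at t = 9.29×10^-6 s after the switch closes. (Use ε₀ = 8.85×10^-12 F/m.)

1.54×10^-4 A

C = ε₀A/d = (8.85×10^-12)(8.171×10^-3)/(4.11×10^-3) = 1.759×10^-11 F, so τ = RC = 5.928×10^-6 s.
The conduction current is I(t) = (V₀/R) e^(−t/τ), and the displacement current between the plates equals it.
t/τ = 1.567; I_d = (249/3.37×10^5) · e^(−1.567) = (7.389×10^-4)(0.2087) = 1.54×10^-4 A.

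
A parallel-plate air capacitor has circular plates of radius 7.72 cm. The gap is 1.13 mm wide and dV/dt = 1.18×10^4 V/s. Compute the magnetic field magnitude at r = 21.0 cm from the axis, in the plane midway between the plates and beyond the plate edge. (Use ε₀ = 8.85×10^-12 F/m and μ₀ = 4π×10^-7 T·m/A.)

With E = V/d, dE/dt = 1.044×10^7 V/(m·s) and πR² = 0.01872 m², giving I_d = ε₀ πR² dE/dt = 1.730×10^-6 A.
With r > R the enclosed displacement current is the full I_d; B = μ₀ I_d / (2πr) = 1.65×10^-12 T.

1.65×10^-12 T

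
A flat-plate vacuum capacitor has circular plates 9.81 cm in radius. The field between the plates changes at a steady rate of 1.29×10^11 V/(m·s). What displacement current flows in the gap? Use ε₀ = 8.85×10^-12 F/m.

I_d = ε₀ A (dE/dt) = (8.85×10^-12)(0.03023 m²)(1.29×10^11) = 0.0345 A.

0.0345 A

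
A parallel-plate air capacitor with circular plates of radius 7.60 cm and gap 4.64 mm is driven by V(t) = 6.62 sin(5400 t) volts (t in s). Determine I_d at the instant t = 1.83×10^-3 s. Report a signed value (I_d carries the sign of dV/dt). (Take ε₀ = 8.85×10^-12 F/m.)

dE/dt = (V₀ω/d)·cos(ωt) with ωt = 9.882 rad: (6.62)(5400)(-0.8973)/(4.64×10^-3) = -6.913×10^6 V/(m·s).
I_d = ε₀ A dE/dt = (8.85×10^-12)(0.01815)(-6.913×10^6) = -1.11×10^-6 A.

-1.11×10^-6 A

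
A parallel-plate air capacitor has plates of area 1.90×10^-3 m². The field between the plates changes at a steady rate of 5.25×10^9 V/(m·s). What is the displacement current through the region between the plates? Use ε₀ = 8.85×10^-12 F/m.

I_d = ε₀ A (dE/dt) = (8.85×10^-12)(1.90×10^-3 m²)(5.25×10^9) = 8.83×10^-5 A.

8.83×10^-5 A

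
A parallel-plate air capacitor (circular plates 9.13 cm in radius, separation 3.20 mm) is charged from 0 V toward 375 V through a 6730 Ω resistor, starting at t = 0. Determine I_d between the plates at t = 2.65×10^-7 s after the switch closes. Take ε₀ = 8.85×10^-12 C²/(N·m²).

C = ε₀A/d = (8.85×10^-12)(0.02619)/(3.20×10^-3) = 7.243×10^-11 F, so τ = RC = 4.875×10^-7 s.
The conduction current is I(t) = (V₀/R) e^(−t/τ), and the displacement current between the plates equals it.
t/τ = 0.5436; I_d = (375/6730) · e^(−0.5436) = (0.05572)(0.5807) = 0.0324 A.

0.0324 A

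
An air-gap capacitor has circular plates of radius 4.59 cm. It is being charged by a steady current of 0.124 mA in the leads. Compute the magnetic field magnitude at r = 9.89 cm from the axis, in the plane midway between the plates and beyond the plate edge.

By continuity the displacement current in the gap matches the conduction current: I_d = 1.24×10^-4 A.
Outside the plates the loop encloses all of I_d, so B·2πr = μ₀ I_d and B = 2.51×10^-10 T.

2.51×10^-10 T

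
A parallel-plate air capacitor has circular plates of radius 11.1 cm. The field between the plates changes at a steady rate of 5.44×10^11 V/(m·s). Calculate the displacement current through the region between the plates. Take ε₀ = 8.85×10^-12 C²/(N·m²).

0.186 A

With a uniform field, Φ_E = EA, so I_d = ε₀ A dE/dt = 0.186 A.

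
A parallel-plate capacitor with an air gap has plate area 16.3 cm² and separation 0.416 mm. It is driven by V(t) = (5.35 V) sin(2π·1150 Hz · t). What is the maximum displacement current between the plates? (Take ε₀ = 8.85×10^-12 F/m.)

1.34×10^-6 A

(dE/dt)_max = V₀ω/d = 9.293×10^7 V/(m·s); ω = 2πf = 7226 rad/s.
I_d,max = ε₀ A (dE/dt)_max = (8.85×10^-12)(1.63×10^-3)(9.293×10^7) = 1.34×10^-6 A.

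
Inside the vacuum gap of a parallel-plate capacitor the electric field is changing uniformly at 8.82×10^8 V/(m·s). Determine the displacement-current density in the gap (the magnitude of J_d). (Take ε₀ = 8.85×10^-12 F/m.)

J_d = ε₀ dE/dt = (8.85×10^-12)(8.82×10^8) = 7.81×10^-3 A/m².

7.81×10^-3 A/m²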